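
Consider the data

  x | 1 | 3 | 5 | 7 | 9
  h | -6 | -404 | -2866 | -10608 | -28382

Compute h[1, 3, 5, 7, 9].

-4

h[1,3] = (-404 - (-6)) / (3 - 1) = -199
h[3,5] = (-2866 - (-404)) / (5 - 3) = -1231
h[5,7] = (-10608 - (-2866)) / (7 - 5) = -3871
h[7,9] = (-28382 - (-10608)) / (9 - 7) = -8887
h[1,3,5] = (-1231 - (-199)) / (5 - 1) = -258
h[3,5,7] = (-3871 - (-1231)) / (7 - 3) = -660
h[5,7,9] = (-8887 - (-3871)) / (9 - 5) = -1254
h[1,3,5,7] = (-660 - (-258)) / (7 - 1) = -67
h[3,5,7,9] = (-1254 - (-660)) / (9 - 3) = -99
h[1,3,5,7,9] = (-99 - (-67)) / (9 - 1) = -4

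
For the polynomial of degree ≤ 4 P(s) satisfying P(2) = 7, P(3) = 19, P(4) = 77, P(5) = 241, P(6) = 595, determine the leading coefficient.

1

The leading coefficient equals the top divided difference P[2,3,4,5,6].
P[2,3] = (19 - 7) / (3 - 2) = 12
P[3,4] = (77 - 19) / (4 - 3) = 58
P[4,5] = (241 - 77) / (5 - 4) = 164
P[5,6] = (595 - 241) / (6 - 5) = 354
P[2,3,4] = (58 - 12) / (4 - 2) = 23
P[3,4,5] = (164 - 58) / (5 - 3) = 53
P[4,5,6] = (354 - 164) / (6 - 4) = 95
P[2,3,4,5] = (53 - 23) / (5 - 2) = 10
P[3,4,5,6] = (95 - 53) / (6 - 3) = 14
P[2,3,4,5,6] = (14 - 10) / (6 - 2) = 1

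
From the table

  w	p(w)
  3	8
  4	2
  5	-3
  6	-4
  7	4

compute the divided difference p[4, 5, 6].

p[4,5] = (-3 - 2) / (5 - 4) = -5
p[5,6] = (-4 - (-3)) / (6 - 5) = -1
p[4,5,6] = (-1 - (-5)) / (6 - 4) = 2

2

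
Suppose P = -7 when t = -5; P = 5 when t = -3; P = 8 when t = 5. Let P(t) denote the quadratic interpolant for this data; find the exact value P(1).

Evaluate each Lagrange basis at t = 1:
L_0(1) = (4)·(-4)/[(-2)·(-10)] = -4/5
L_1(1) = (6)·(-4)/[(2)·(-8)] = 3/2
L_2(1) = (6)·(4)/[(10)·(8)] = 3/10
Sum: (-7)·(-4/5) + 5·(3/2) + 8·(3/10) = 31/2

31/2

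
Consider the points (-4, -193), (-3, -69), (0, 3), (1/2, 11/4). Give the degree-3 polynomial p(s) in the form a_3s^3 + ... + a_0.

L_0(s) = (s + 3)s(s - 1/2) / [-18] = -(1/18)s^3 - (5/36)s^2 + (1/12)s
L_1(s) = (s + 4)s(s - 1/2) / [21/2] = (2/21)s^3 + (1/3)s^2 - (4/21)s
L_2(s) = (s + 4)(s + 3)(s - 1/2) / [-6] = -(1/6)s^3 - (13/12)s^2 - (17/12)s + 1
L_3(s) = (s + 4)(s + 3)s / [63/8] = (8/63)s^3 + (8/9)s^2 + (32/21)s
p(s) = (-193)·L_0 + (-69)·L_1 + 3·L_2 + (11/4)·L_3
  (-193)·L_0(s) = (193/18)s^3 + (965/36)s^2 - (193/12)s
  (-69)·L_1(s) = -(46/7)s^3 - 23s^2 + (92/7)s
  3·L_2(s) = -(1/2)s^3 - (13/4)s^2 - (17/4)s + 3
  (11/4)·L_3(s) = (22/63)s^3 + (22/9)s^2 + (88/21)s
Adding term by term: 4s^3 + 3s^2 - 3s + 3

p(s) = 4s^3 + 3s^2 - 3s + 3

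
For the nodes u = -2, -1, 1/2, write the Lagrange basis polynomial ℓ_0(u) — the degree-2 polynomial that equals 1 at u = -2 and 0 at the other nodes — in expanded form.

ℓ_0(u) = (2/5)u^2 + (1/5)u - 1/5

ℓ_0(u) = (u + 1)(u - 1/2) / [(-1)·(-5/2)]
       = (u^2 + (1/2)u - 1/2) / (5/2)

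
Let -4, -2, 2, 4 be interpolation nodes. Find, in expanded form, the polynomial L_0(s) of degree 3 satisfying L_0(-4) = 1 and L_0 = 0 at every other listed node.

L_0(s) = -(1/96)s^3 + (1/24)s^2 + (1/24)s - 1/6

L_0(s) = (s + 2)(s - 2)(s - 4) / [(-2)·(-6)·(-8)]
       = (s^3 - 4s^2 - 4s + 16) / (-96)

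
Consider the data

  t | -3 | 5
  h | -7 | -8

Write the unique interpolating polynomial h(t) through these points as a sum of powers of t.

Build the Lagrange basis polynomials:
L_0(t) = (t - 5) / [-8] = -(1/8)t + 5/8
L_1(t) = (t + 3) / [8] = (1/8)t + 3/8
h(t) = (-7)·L_0 + (-8)·L_1
  (-7)·L_0(t) = (7/8)t - 35/8
  (-8)·L_1(t) = -t - 3
Adding term by term: -(1/8)t - 59/8

h(t) = -(1/8)t - 59/8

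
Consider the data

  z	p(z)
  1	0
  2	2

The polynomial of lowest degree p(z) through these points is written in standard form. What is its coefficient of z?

2

L_0(z) = (z - 2) / [-1] = -z + 2
L_1(z) = (z - 1) / [1] = z - 1
p(z) = 0·L_0 + 2·L_1
Only the coefficient of z is needed; take it from each L_i and combine:
0·(-1) + 2·(1) = 2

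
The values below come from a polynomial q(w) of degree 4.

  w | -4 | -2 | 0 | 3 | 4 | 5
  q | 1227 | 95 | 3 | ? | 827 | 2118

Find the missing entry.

The 5 known values determine q uniquely (degree ≤ 4).
Evaluate each Lagrange basis at w = 3:
L_0(3) = (5)·(3)·(-1)·(-2)/[(-2)·(-4)·(-8)·(-9)] = 5/96
L_1(3) = (7)·(3)·(-1)·(-2)/[(2)·(-2)·(-6)·(-7)] = -1/4
L_2(3) = (7)·(5)·(-1)·(-2)/[(4)·(2)·(-4)·(-5)] = 7/16
L_3(3) = (7)·(5)·(3)·(-2)/[(8)·(6)·(4)·(-1)] = 35/32
L_4(3) = (7)·(5)·(3)·(-1)/[(9)·(7)·(5)·(1)] = -1/3
Sum: 1227·(5/96) + 95·(-1/4) + 3·(7/16) + 827·(35/32) + 2118·(-1/3) = 240

240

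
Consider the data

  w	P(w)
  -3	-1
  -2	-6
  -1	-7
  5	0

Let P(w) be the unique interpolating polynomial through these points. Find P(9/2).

L_0(9/2) = (13/2)·(11/2)·(-1/2)/[(-1)·(-2)·(-8)] = 143/128
L_1(9/2) = (15/2)·(11/2)·(-1/2)/[(1)·(-1)·(-7)] = -165/56
L_2(9/2) = (15/2)·(13/2)·(-1/2)/[(2)·(1)·(-6)] = 65/32
L_3(9/2) = (15/2)·(13/2)·(11/2)/[(8)·(7)·(6)] = 715/896
Sum: (-1)·(143/128) + (-6)·(-165/56) + (-7)·(65/32) + 0 = 2099/896

2099/896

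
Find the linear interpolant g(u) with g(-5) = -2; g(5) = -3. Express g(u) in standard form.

Build the Lagrange basis polynomials:
L_0(u) = (u - 5) / [-10] = -(1/10)u + 1/2
L_1(u) = (u + 5) / [10] = (1/10)u + 1/2
g(u) = (-2)·L_0 + (-3)·L_1
  (-2)·L_0(u) = (1/5)u - 1
  (-3)·L_1(u) = -(3/10)u - 3/2
Adding term by term: -(1/10)u - 5/2

g(u) = -(1/10)u - 5/2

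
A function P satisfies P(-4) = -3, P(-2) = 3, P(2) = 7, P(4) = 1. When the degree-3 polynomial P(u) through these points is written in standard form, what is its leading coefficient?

The leading coefficient equals the top divided difference P[-4,-2,2,4].
P[-4,-2] = (3 - (-3)) / (-2 - (-4)) = 3
P[-2,2] = (7 - 3) / (2 - (-2)) = 1
P[2,4] = (1 - 7) / (4 - 2) = -3
P[-4,-2,2] = (1 - 3) / (2 - (-4)) = -1/3
P[-2,2,4] = (-3 - 1) / (4 - (-2)) = -2/3
P[-4,-2,2,4] = (-2/3 - (-1/3)) / (4 - (-4)) = -1/24

-1/24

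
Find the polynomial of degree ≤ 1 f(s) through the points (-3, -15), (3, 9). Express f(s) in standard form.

f(s) = 4s - 3

Build the Lagrange basis polynomials:
L_0(s) = (s - 3) / [-6] = -(1/6)s + 1/2
L_1(s) = (s + 3) / [6] = (1/6)s + 1/2
f(s) = (-15)·L_0 + 9·L_1
  (-15)·L_0(s) = (5/2)s - 15/2
  9·L_1(s) = (3/2)s + 9/2
Adding term by term: 4s - 3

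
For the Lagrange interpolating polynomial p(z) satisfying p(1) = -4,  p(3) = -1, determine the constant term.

-11/2

L_0(z) = (z - 3) / [-2] = -(1/2)z + 3/2
L_1(z) = (z - 1) / [2] = (1/2)z - 1/2
p(z) = (-4)·L_0 + (-1)·L_1
Only the constant term is needed; take it from each L_i and combine:
(-4)·(3/2) + (-1)·(-1/2) = -11/2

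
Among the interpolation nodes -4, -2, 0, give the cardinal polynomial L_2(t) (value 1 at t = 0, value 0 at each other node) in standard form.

L_2(t) = (1/8)t^2 + (3/4)t + 1

L_2(t) = (t + 4)(t + 2) / [(4)·(2)]
       = (t^2 + 6t + 8) / (8)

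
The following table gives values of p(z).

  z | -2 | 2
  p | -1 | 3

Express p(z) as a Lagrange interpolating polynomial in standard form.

p(z) = z + 1

Build the Lagrange basis polynomials:
L_0(z) = (z - 2) / [-4] = -(1/4)z + 1/2
L_1(z) = (z + 2) / [4] = (1/4)z + 1/2
p(z) = (-1)·L_0 + 3·L_1
  (-1)·L_0(z) = (1/4)z - 1/2
  3·L_1(z) = (3/4)z + 3/2
Adding term by term: z + 1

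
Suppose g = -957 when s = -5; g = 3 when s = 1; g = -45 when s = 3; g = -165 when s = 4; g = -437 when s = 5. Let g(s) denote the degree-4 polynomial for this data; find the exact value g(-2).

Evaluate each Lagrange basis at s = -2:
L_0(-2) = (-3)·(-5)·(-6)·(-7)/[(-6)·(-8)·(-9)·(-10)] = 7/48
L_1(-2) = (3)·(-5)·(-6)·(-7)/[(6)·(-2)·(-3)·(-4)] = 35/8
L_2(-2) = (3)·(-3)·(-6)·(-7)/[(8)·(2)·(-1)·(-2)] = -189/16
L_3(-2) = (3)·(-3)·(-5)·(-7)/[(9)·(3)·(1)·(-1)] = 35/3
L_4(-2) = (3)·(-3)·(-5)·(-6)/[(10)·(4)·(2)·(1)] = -27/8
Sum: (-957)·(7/48) + 3·(35/8) + (-45)·(-189/16) + (-165)·(35/3) + (-437)·(-27/8) = -45

-45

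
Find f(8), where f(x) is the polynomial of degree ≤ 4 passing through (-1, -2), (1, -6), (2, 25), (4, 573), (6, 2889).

8989

Using Newton's divided-difference form:
f[-1,1] = (-6 - (-2)) / (1 - (-1)) = -2
f[1,2] = (25 - (-6)) / (2 - 1) = 31
f[2,4] = (573 - 25) / (4 - 2) = 274
f[4,6] = (2889 - 573) / (6 - 4) = 1158
f[-1,1,2] = (31 - (-2)) / (2 - (-1)) = 11
f[1,2,4] = (274 - 31) / (4 - 1) = 81
f[2,4,6] = (1158 - 274) / (6 - 2) = 221
f[-1,1,2,4] = (81 - 11) / (4 - (-1)) = 14
f[1,2,4,6] = (221 - 81) / (6 - 1) = 28
f[-1,1,2,4,6] = (28 - 14) / (6 - (-1)) = 2
f(8) = -2 + (-2)·(9) + 11·(9)·(7) + 14·(9)·(7)·(6) + 2·(9)·(7)·(6)·(4) = 8989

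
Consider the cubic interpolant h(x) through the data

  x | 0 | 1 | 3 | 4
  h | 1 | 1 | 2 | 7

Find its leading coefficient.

1/3

Build the Lagrange basis polynomials:
L_0(x) = (x - 1)(x - 3)(x - 4) / [-12] = -(1/12)x^3 + (2/3)x^2 - (19/12)x + 1
L_1(x) = x(x - 3)(x - 4) / [6] = (1/6)x^3 - (7/6)x^2 + 2x
L_2(x) = x(x - 1)(x - 4) / [-6] = -(1/6)x^3 + (5/6)x^2 - (2/3)x
L_3(x) = x(x - 1)(x - 3) / [12] = (1/12)x^3 - (1/3)x^2 + (1/4)x
h(x) = 1·L_0 + 1·L_1 + 2·L_2 + 7·L_3
Only the coefficient of x^3 is needed; take it from each L_i and combine:
1·(-1/12) + 1·(1/6) + 2·(-1/6) + 7·(1/12) = 1/3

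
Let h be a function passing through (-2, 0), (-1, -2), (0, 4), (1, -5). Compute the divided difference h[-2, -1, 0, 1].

h[-2,-1] = (-2 - 0) / (-1 - (-2)) = -2
h[-1,0] = (4 - (-2)) / (0 - (-1)) = 6
h[0,1] = (-5 - 4) / (1 - 0) = -9
h[-2,-1,0] = (6 - (-2)) / (0 - (-2)) = 4
h[-1,0,1] = (-9 - 6) / (1 - (-1)) = -15/2
h[-2,-1,0,1] = (-15/2 - 4) / (1 - (-2)) = -23/6

-23/6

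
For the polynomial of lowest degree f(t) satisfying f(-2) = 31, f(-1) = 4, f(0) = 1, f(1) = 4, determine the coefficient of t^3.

-3

The leading coefficient equals the top divided difference f[-2,-1,0,1].
f[-2,-1] = (4 - 31) / (-1 - (-2)) = -27
f[-1,0] = (1 - 4) / (0 - (-1)) = -3
f[0,1] = (4 - 1) / (1 - 0) = 3
f[-2,-1,0] = (-3 - (-27)) / (0 - (-2)) = 12
f[-1,0,1] = (3 - (-3)) / (1 - (-1)) = 3
f[-2,-1,0,1] = (3 - 12) / (1 - (-2)) = -3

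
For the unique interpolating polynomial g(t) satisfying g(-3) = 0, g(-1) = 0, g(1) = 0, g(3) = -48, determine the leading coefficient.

The leading coefficient equals the top divided difference g[-3,-1,1,3].
g[-3,-1] = (0 - 0) / (-1 - (-3)) = 0
g[-1,1] = (0 - 0) / (1 - (-1)) = 0
g[1,3] = (-48 - 0) / (3 - 1) = -24
g[-3,-1,1] = (0 - 0) / (1 - (-3)) = 0
g[-1,1,3] = (-24 - 0) / (3 - (-1)) = -6
g[-3,-1,1,3] = (-6 - 0) / (3 - (-3)) = -1

-1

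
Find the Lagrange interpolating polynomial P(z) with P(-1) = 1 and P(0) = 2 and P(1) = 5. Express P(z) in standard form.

L_0(z) = z(z - 1) / [2] = (1/2)z^2 - (1/2)z
L_1(z) = (z + 1)(z - 1) / [-1] = -z^2 + 1
L_2(z) = (z + 1)z / [2] = (1/2)z^2 + (1/2)z
P(z) = 1·L_0 + 2·L_1 + 5·L_2
  1·L_0(z) = (1/2)z^2 - (1/2)z
  2·L_1(z) = -2z^2 + 2
  5·L_2(z) = (5/2)z^2 + (5/2)z
Adding term by term: z^2 + 2z + 2

P(z) = z^2 + 2z + 2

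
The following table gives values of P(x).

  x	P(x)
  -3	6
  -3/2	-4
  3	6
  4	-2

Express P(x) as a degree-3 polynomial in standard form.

L_0(x) = (x + 3/2)(x - 3)(x - 4) / [-63] = -(1/63)x^3 + (11/126)x^2 - (1/42)x - 2/7
L_1(x) = (x + 3)(x - 3)(x - 4) / [297/8] = (8/297)x^3 - (32/297)x^2 - (8/33)x + 32/33
L_2(x) = (x + 3)(x + 3/2)(x - 4) / [-27] = -(1/27)x^3 - (1/54)x^2 + (1/2)x + 2/3
L_3(x) = (x + 3)(x + 3/2)(x - 3) / [77/2] = (2/77)x^3 + (3/77)x^2 - (18/77)x - 27/77
P(x) = 6·L_0 + (-4)·L_1 + 6·L_2 + (-2)·L_3
  6·L_0(x) = -(2/21)x^3 + (11/21)x^2 - (1/7)x - 12/7
  (-4)·L_1(x) = -(32/297)x^3 + (128/297)x^2 + (32/33)x - 128/33
  6·L_2(x) = -(2/9)x^3 - (1/9)x^2 + 3x + 4
  (-2)·L_3(x) = -(4/77)x^3 - (6/77)x^2 + (36/77)x + 54/77
Adding term by term: -(992/2079)x^3 + (1592/2079)x^2 + (992/231)x - 206/231

P(x) = -(992/2079)x^3 + (1592/2079)x^2 + (992/231)x - 206/231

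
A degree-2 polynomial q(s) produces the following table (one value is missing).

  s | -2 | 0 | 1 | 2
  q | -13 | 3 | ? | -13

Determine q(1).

-1

The 3 known values determine q uniquely (degree ≤ 2).
Evaluate each Lagrange basis at s = 1:
L_0(1) = (1)·(-1)/[(-2)·(-4)] = -1/8
L_1(1) = (3)·(-1)/[(2)·(-2)] = 3/4
L_2(1) = (3)·(1)/[(4)·(2)] = 3/8
Sum: (-13)·(-1/8) + 3·(3/4) + (-13)·(3/8) = -1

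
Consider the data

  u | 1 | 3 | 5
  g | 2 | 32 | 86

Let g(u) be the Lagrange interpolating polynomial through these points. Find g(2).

Evaluate each Lagrange basis at u = 2:
L_0(2) = (-1)·(-3)/[(-2)·(-4)] = 3/8
L_1(2) = (1)·(-3)/[(2)·(-2)] = 3/4
L_2(2) = (1)·(-1)/[(4)·(2)] = -1/8
Sum: 2·(3/8) + 32·(3/4) + 86·(-1/8) = 14

14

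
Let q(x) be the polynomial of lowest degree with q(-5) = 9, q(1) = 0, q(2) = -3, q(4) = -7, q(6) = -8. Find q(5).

-5435/693

Using Newton's divided-difference form:
q[-5,1] = (0 - 9) / (1 - (-5)) = -3/2
q[1,2] = (-3 - 0) / (2 - 1) = -3
q[2,4] = (-7 - (-3)) / (4 - 2) = -2
q[4,6] = (-8 - (-7)) / (6 - 4) = -1/2
q[-5,1,2] = (-3 - (-3/2)) / (2 - (-5)) = -3/14
q[1,2,4] = (-2 - (-3)) / (4 - 1) = 1/3
q[2,4,6] = (-1/2 - (-2)) / (6 - 2) = 3/8
q[-5,1,2,4] = (1/3 - (-3/14)) / (4 - (-5)) = 23/378
q[1,2,4,6] = (3/8 - 1/3) / (6 - 1) = 1/120
q[-5,1,2,4,6] = (1/120 - 23/378) / (6 - (-5)) = -397/83160
q(5) = 9 + (-3/2)·(10) + (-3/14)·(10)·(4) + (23/378)·(10)·(4)·(3) + (-397/83160)·(10)·(4)·(3)·(1) = -5435/693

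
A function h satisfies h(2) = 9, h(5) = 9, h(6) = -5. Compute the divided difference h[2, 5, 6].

h[2,5] = (9 - 9) / (5 - 2) = 0
h[5,6] = (-5 - 9) / (6 - 5) = -14
h[2,5,6] = (-14 - 0) / (6 - 2) = -7/2

-7/2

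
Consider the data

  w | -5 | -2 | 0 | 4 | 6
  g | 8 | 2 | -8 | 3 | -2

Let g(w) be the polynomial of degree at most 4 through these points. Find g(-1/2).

Evaluate each Lagrange basis at w = -1/2:
L_0(-1/2) = (3/2)·(-1/2)·(-9/2)·(-13/2)/[(-3)·(-5)·(-9)·(-11)] = -13/880
L_1(-1/2) = (9/2)·(-1/2)·(-9/2)·(-13/2)/[(3)·(-2)·(-6)·(-8)] = 117/512
L_2(-1/2) = (9/2)·(3/2)·(-9/2)·(-13/2)/[(5)·(2)·(-4)·(-6)] = 1053/1280
L_3(-1/2) = (9/2)·(3/2)·(-1/2)·(-13/2)/[(9)·(6)·(4)·(-2)] = -13/256
L_4(-1/2) = (9/2)·(3/2)·(-1/2)·(-9/2)/[(11)·(8)·(6)·(2)] = 81/5632
Sum: 8·(-13/880) + 2·(117/512) + (-8)·(1053/1280) + 3·(-13/256) + (-2)·(81/5632) = -90443/14080

-90443/14080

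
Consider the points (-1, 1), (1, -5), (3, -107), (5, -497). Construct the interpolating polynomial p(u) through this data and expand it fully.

p(u) = -4u^3 + u - 2

L_0(u) = (u - 1)(u - 3)(u - 5) / [-48] = -(1/48)u^3 + (3/16)u^2 - (23/48)u + 5/16
L_1(u) = (u + 1)(u - 3)(u - 5) / [16] = (1/16)u^3 - (7/16)u^2 + (7/16)u + 15/16
L_2(u) = (u + 1)(u - 1)(u - 5) / [-16] = -(1/16)u^3 + (5/16)u^2 + (1/16)u - 5/16
L_3(u) = (u + 1)(u - 1)(u - 3) / [48] = (1/48)u^3 - (1/16)u^2 - (1/48)u + 1/16
p(u) = 1·L_0 + (-5)·L_1 + (-107)·L_2 + (-497)·L_3
  1·L_0(u) = -(1/48)u^3 + (3/16)u^2 - (23/48)u + 5/16
  (-5)·L_1(u) = -(5/16)u^3 + (35/16)u^2 - (35/16)u - 75/16
  (-107)·L_2(u) = (107/16)u^3 - (535/16)u^2 - (107/16)u + 535/16
  (-497)·L_3(u) = -(497/48)u^3 + (497/16)u^2 + (497/48)u - 497/16
Adding term by term: -4u^3 + u - 2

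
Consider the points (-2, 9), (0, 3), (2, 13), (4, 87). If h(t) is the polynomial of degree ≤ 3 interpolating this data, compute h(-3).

Evaluate each Lagrange basis at t = -3:
L_0(-3) = (-3)·(-5)·(-7)/[(-2)·(-4)·(-6)] = 35/16
L_1(-3) = (-1)·(-5)·(-7)/[(2)·(-2)·(-4)] = -35/16
L_2(-3) = (-1)·(-3)·(-7)/[(4)·(2)·(-2)] = 21/16
L_3(-3) = (-1)·(-3)·(-5)/[(6)·(4)·(2)] = -5/16
Sum: 9·(35/16) + 3·(-35/16) + 13·(21/16) + 87·(-5/16) = 3

3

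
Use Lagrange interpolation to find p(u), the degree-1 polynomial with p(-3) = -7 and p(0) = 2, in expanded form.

p(u) = 3u + 2

L_0(u) = u / [-3] = -(1/3)u
L_1(u) = (u + 3) / [3] = (1/3)u + 1
p(u) = (-7)·L_0 + 2·L_1
  (-7)·L_0(u) = (7/3)u
  2·L_1(u) = (2/3)u + 2
Adding term by term: 3u + 2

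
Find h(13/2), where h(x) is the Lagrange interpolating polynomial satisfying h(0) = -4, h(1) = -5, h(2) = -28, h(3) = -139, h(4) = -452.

-6599/2

Evaluate each Lagrange basis at x = 13/2:
L_0(13/2) = (11/2)·(9/2)·(7/2)·(5/2)/[(-1)·(-2)·(-3)·(-4)] = 1155/128
L_1(13/2) = (13/2)·(9/2)·(7/2)·(5/2)/[(1)·(-1)·(-2)·(-3)] = -1365/32
L_2(13/2) = (13/2)·(11/2)·(7/2)·(5/2)/[(2)·(1)·(-1)·(-2)] = 5005/64
L_3(13/2) = (13/2)·(11/2)·(9/2)·(5/2)/[(3)·(2)·(1)·(-1)] = -2145/32
L_4(13/2) = (13/2)·(11/2)·(9/2)·(7/2)/[(4)·(3)·(2)·(1)] = 3003/128
Sum: (-4)·(1155/128) + (-5)·(-1365/32) + (-28)·(5005/64) + (-139)·(-2145/32) + (-452)·(3003/128) = -6599/2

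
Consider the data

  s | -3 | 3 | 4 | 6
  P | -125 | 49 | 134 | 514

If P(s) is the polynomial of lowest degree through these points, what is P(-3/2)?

Using Newton's divided-difference form:
P[-3,3] = (49 - (-125)) / (3 - (-3)) = 29
P[3,4] = (134 - 49) / (4 - 3) = 85
P[4,6] = (514 - 134) / (6 - 4) = 190
P[-3,3,4] = (85 - 29) / (4 - (-3)) = 8
P[3,4,6] = (190 - 85) / (6 - 3) = 35
P[-3,3,4,6] = (35 - 8) / (6 - (-3)) = 3
P(-3/2) = -125 + 29·(3/2) + 8·(3/2)·(-9/2) + 3·(3/2)·(-9/2)·(-11/2) = -193/8

-193/8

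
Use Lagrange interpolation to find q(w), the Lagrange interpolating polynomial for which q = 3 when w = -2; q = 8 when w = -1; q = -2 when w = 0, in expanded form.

Build the Lagrange basis polynomials:
L_0(w) = (w + 1)w / [2] = (1/2)w^2 + (1/2)w
L_1(w) = (w + 2)w / [-1] = -w^2 - 2w
L_2(w) = (w + 2)(w + 1) / [2] = (1/2)w^2 + (3/2)w + 1
q(w) = 3·L_0 + 8·L_1 + (-2)·L_2
  3·L_0(w) = (3/2)w^2 + (3/2)w
  8·L_1(w) = -8w^2 - 16w
  (-2)·L_2(w) = -w^2 - 3w - 2
Adding term by term: -(15/2)w^2 - (35/2)w - 2

q(w) = -(15/2)w^2 - (35/2)w - 2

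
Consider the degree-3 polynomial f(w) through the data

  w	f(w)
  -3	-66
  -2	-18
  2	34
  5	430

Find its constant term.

L_0(w) = (w + 2)(w - 2)(w - 5) / [-40] = -(1/40)w^3 + (1/8)w^2 + (1/10)w - 1/2
L_1(w) = (w + 3)(w - 2)(w - 5) / [28] = (1/28)w^3 - (1/7)w^2 - (11/28)w + 15/14
L_2(w) = (w + 3)(w + 2)(w - 5) / [-60] = -(1/60)w^3 + (19/60)w + 1/2
L_3(w) = (w + 3)(w + 2)(w - 2) / [168] = (1/168)w^3 + (1/56)w^2 - (1/42)w - 1/14
f(w) = (-66)·L_0 + (-18)·L_1 + 34·L_2 + 430·L_3
Only the constant term is needed; take it from each L_i and combine:
(-66)·(-1/2) + (-18)·(15/14) + 34·(1/2) + 430·(-1/14) = 0

0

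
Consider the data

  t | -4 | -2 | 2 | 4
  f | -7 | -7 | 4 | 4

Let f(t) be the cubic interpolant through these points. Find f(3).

L_0(3) = (5)·(1)·(-1)/[(-2)·(-6)·(-8)] = 5/96
L_1(3) = (7)·(1)·(-1)/[(2)·(-4)·(-6)] = -7/48
L_2(3) = (7)·(5)·(-1)/[(6)·(4)·(-2)] = 35/48
L_3(3) = (7)·(5)·(1)/[(8)·(6)·(2)] = 35/96
Sum: (-7)·(5/96) + (-7)·(-7/48) + 4·(35/48) + 4·(35/96) = 161/32

161/32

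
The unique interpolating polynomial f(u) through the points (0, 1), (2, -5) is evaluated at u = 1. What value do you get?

-2

Evaluate each Lagrange basis at u = 1:
L_0(1) = (-1)/[(-2)] = 1/2
L_1(1) = (1)/[(2)] = 1/2
Sum: 1·(1/2) + (-5)·(1/2) = -2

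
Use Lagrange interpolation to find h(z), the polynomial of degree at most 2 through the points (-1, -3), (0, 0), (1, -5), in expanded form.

h(z) = -4z^2 - z

Build the Lagrange basis polynomials:
L_0(z) = z(z - 1) / [2] = (1/2)z^2 - (1/2)z
L_1(z) = (z + 1)(z - 1) / [-1] = -z^2 + 1
L_2(z) = (z + 1)z / [2] = (1/2)z^2 + (1/2)z
h(z) = (-3)·L_0 + 0·L_1 + (-5)·L_2
  (-3)·L_0(z) = -(3/2)z^2 + (3/2)z
  0·L_1(z) = 0
  (-5)·L_2(z) = -(5/2)z^2 - (5/2)z
Adding term by term: -4z^2 - z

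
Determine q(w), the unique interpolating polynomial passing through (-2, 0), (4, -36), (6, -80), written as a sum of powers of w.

L_0(w) = (w - 4)(w - 6) / [48] = (1/48)w^2 - (5/24)w + 1/2
L_1(w) = (w + 2)(w - 6) / [-12] = -(1/12)w^2 + (1/3)w + 1
L_2(w) = (w + 2)(w - 4) / [16] = (1/16)w^2 - (1/8)w - 1/2
q(w) = 0·L_0 + (-36)·L_1 + (-80)·L_2
  0·L_0(w) = 0
  (-36)·L_1(w) = 3w^2 - 12w - 36
  (-80)·L_2(w) = -5w^2 + 10w + 40
Adding term by term: -2w^2 - 2w + 4

q(w) = -2w^2 - 2w + 4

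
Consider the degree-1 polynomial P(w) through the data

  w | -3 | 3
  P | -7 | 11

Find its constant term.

2

Build the Lagrange basis polynomials:
L_0(w) = (w - 3) / [-6] = -(1/6)w + 1/2
L_1(w) = (w + 3) / [6] = (1/6)w + 1/2
P(w) = (-7)·L_0 + 11·L_1
Only the constant term is needed; take it from each L_i and combine:
(-7)·(1/2) + 11·(1/2) = 2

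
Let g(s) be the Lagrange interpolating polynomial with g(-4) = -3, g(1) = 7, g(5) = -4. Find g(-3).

10/9

L_0(-3) = (-4)·(-8)/[(-5)·(-9)] = 32/45
L_1(-3) = (1)·(-8)/[(5)·(-4)] = 2/5
L_2(-3) = (1)·(-4)/[(9)·(4)] = -1/9
Sum: (-3)·(32/45) + 7·(2/5) + (-4)·(-1/9) = 10/9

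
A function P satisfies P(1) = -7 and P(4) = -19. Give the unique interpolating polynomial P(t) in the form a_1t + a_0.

P(t) = -4t - 3

Build the Lagrange basis polynomials:
L_0(t) = (t - 4) / [-3] = -(1/3)t + 4/3
L_1(t) = (t - 1) / [3] = (1/3)t - 1/3
P(t) = (-7)·L_0 + (-19)·L_1
  (-7)·L_0(t) = (7/3)t - 28/3
  (-19)·L_1(t) = -(19/3)t + 19/3
Adding term by term: -4t - 3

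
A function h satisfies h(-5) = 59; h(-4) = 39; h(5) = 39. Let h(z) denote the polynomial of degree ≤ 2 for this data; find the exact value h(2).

3

Using Newton's divided-difference form:
h[-5,-4] = (39 - 59) / (-4 - (-5)) = -20
h[-4,5] = (39 - 39) / (5 - (-4)) = 0
h[-5,-4,5] = (0 - (-20)) / (5 - (-5)) = 2
h(2) = 59 + (-20)·(7) + 2·(7)·(6) = 3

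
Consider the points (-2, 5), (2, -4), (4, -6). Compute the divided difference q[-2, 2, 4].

q[-2,2] = (-4 - 5) / (2 - (-2)) = -9/4
q[2,4] = (-6 - (-4)) / (4 - 2) = -1
q[-2,2,4] = (-1 - (-9/4)) / (4 - (-2)) = 5/24

5/24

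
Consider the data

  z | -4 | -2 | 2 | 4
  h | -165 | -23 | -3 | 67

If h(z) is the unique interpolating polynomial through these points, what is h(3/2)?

L_0(3/2) = (7/2)·(-1/2)·(-5/2)/[(-2)·(-6)·(-8)] = -35/768
L_1(3/2) = (11/2)·(-1/2)·(-5/2)/[(2)·(-4)·(-6)] = 55/384
L_2(3/2) = (11/2)·(7/2)·(-5/2)/[(6)·(4)·(-2)] = 385/384
L_3(3/2) = (11/2)·(7/2)·(-1/2)/[(8)·(6)·(2)] = -77/768
Sum: (-165)·(-35/768) + (-23)·(55/384) + (-3)·(385/384) + 67·(-77/768) = -11/2

-11/2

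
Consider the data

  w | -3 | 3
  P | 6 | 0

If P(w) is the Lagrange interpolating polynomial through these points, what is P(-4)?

L_0(-4) = (-7)/[(-6)] = 7/6
L_1(-4) = (-1)/[(6)] = -1/6
Sum: 6·(7/6) + 0 = 7

7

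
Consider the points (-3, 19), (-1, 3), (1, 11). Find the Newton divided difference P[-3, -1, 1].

P[-3,-1] = (3 - 19) / (-1 - (-3)) = -8
P[-1,1] = (11 - 3) / (1 - (-1)) = 4
P[-3,-1,1] = (4 - (-8)) / (1 - (-3)) = 3

3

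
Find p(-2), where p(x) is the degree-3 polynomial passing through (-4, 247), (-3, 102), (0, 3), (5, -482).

29

L_0(-2) = (1)·(-2)·(-7)/[(-1)·(-4)·(-9)] = -7/18
L_1(-2) = (2)·(-2)·(-7)/[(1)·(-3)·(-8)] = 7/6
L_2(-2) = (2)·(1)·(-7)/[(4)·(3)·(-5)] = 7/30
L_3(-2) = (2)·(1)·(-2)/[(9)·(8)·(5)] = -1/90
Sum: 247·(-7/18) + 102·(7/6) + 3·(7/30) + (-482)·(-1/90) = 29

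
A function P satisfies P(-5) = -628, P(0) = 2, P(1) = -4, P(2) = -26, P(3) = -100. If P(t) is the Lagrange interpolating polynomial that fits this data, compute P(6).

-1354

Evaluate each Lagrange basis at t = 6:
L_0(6) = (6)·(5)·(4)·(3)/[(-5)·(-6)·(-7)·(-8)] = 3/14
L_1(6) = (11)·(5)·(4)·(3)/[(5)·(-1)·(-2)·(-3)] = -22
L_2(6) = (11)·(6)·(4)·(3)/[(6)·(1)·(-1)·(-2)] = 66
L_3(6) = (11)·(6)·(5)·(3)/[(7)·(2)·(1)·(-1)] = -495/7
L_4(6) = (11)·(6)·(5)·(4)/[(8)·(3)·(2)·(1)] = 55/2
Sum: (-628)·(3/14) + 2·(-22) + (-4)·(66) + (-26)·(-495/7) + (-100)·(55/2) = -1354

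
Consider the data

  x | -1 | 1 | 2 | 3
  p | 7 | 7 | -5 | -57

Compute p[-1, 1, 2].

p[-1,1] = (7 - 7) / (1 - (-1)) = 0
p[1,2] = (-5 - 7) / (2 - 1) = -12
p[-1,1,2] = (-12 - 0) / (2 - (-1)) = -4

-4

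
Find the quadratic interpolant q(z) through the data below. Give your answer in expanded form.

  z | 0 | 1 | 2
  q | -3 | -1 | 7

q(z) = 3z^2 - z - 3

Newton's divided differences:
q[0,1] = (-1 - (-3)) / (1 - 0) = 2
q[1,2] = (7 - (-1)) / (2 - 1) = 8
q[0,1,2] = (8 - 2) / (2 - 0) = 3
q(z) = -3 + 2·z + 3·z(z - 1)
Expanding: q(z) = 3z^2 - z - 3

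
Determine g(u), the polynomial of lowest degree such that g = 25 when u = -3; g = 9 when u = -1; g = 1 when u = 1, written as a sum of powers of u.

g(u) = u^2 - 4u + 4

Newton's divided differences:
g[-3,-1] = (9 - 25) / (-1 - (-3)) = -8
g[-1,1] = (1 - 9) / (1 - (-1)) = -4
g[-3,-1,1] = (-4 - (-8)) / (1 - (-3)) = 1
g(u) = 25 + (-8)·(u + 3) + 1·(u + 3)(u + 1)
Expanding: g(u) = u^2 - 4u + 4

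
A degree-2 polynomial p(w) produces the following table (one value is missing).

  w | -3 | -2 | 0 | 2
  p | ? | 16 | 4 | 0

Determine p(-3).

The 3 known values determine p uniquely (degree ≤ 2).
L_0(-3) = (-3)·(-5)/[(-2)·(-4)] = 15/8
L_1(-3) = (-1)·(-5)/[(2)·(-2)] = -5/4
L_2(-3) = (-1)·(-3)/[(4)·(2)] = 3/8
Sum: 16·(15/8) + 4·(-5/4) + 0 = 25

25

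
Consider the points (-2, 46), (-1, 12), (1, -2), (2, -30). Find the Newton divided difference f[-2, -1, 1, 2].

-4

f[-2,-1] = (12 - 46) / (-1 - (-2)) = -34
f[-1,1] = (-2 - 12) / (1 - (-1)) = -7
f[1,2] = (-30 - (-2)) / (2 - 1) = -28
f[-2,-1,1] = (-7 - (-34)) / (1 - (-2)) = 9
f[-1,1,2] = (-28 - (-7)) / (2 - (-1)) = -7
f[-2,-1,1,2] = (-7 - 9) / (2 - (-2)) = -4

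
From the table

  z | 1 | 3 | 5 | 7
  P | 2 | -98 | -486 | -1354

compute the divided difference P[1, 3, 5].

P[1,3] = (-98 - 2) / (3 - 1) = -50
P[3,5] = (-486 - (-98)) / (5 - 3) = -194
P[1,3,5] = (-194 - (-50)) / (5 - 1) = -36

-36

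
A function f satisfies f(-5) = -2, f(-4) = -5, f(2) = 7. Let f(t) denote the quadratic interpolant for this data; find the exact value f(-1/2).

Evaluate each Lagrange basis at t = -1/2:
L_0(-1/2) = (7/2)·(-5/2)/[(-1)·(-7)] = -5/4
L_1(-1/2) = (9/2)·(-5/2)/[(1)·(-6)] = 15/8
L_2(-1/2) = (9/2)·(7/2)/[(7)·(6)] = 3/8
Sum: (-2)·(-5/4) + (-5)·(15/8) + 7·(3/8) = -17/4

-17/4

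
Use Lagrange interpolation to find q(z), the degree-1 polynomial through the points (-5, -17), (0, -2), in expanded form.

q(z) = 3z - 2

L_0(z) = z / [-5] = -(1/5)z
L_1(z) = (z + 5) / [5] = (1/5)z + 1
q(z) = (-17)·L_0 + (-2)·L_1
  (-17)·L_0(z) = (17/5)z
  (-2)·L_1(z) = -(2/5)z - 2
Adding term by term: 3z - 2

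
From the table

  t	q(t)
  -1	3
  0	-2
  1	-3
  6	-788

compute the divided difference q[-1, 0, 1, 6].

-4

q[-1,0] = (-2 - 3) / (0 - (-1)) = -5
q[0,1] = (-3 - (-2)) / (1 - 0) = -1
q[1,6] = (-788 - (-3)) / (6 - 1) = -157
q[-1,0,1] = (-1 - (-5)) / (1 - (-1)) = 2
q[0,1,6] = (-157 - (-1)) / (6 - 0) = -26
q[-1,0,1,6] = (-26 - 2) / (6 - (-1)) = -4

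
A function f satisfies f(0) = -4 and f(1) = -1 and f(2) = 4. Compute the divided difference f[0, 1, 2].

1

f[0,1] = (-1 - (-4)) / (1 - 0) = 3
f[1,2] = (4 - (-1)) / (2 - 1) = 5
f[0,1,2] = (5 - 3) / (2 - 0) = 1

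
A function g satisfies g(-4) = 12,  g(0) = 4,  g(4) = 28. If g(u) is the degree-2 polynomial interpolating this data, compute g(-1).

Evaluate each Lagrange basis at u = -1:
L_0(-1) = (-1)·(-5)/[(-4)·(-8)] = 5/32
L_1(-1) = (3)·(-5)/[(4)·(-4)] = 15/16
L_2(-1) = (3)·(-1)/[(8)·(4)] = -3/32
Sum: 12·(5/32) + 4·(15/16) + 28·(-3/32) = 3

3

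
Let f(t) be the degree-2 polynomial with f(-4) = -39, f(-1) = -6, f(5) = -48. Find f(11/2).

Evaluate each Lagrange basis at t = 11/2:
L_0(11/2) = (13/2)·(1/2)/[(-3)·(-9)] = 13/108
L_1(11/2) = (19/2)·(1/2)/[(3)·(-6)] = -19/72
L_2(11/2) = (19/2)·(13/2)/[(9)·(6)] = 247/216
Sum: (-39)·(13/108) + (-6)·(-19/72) + (-48)·(247/216) = -58

-58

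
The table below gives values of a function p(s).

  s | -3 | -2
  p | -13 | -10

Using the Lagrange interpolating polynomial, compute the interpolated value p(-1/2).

-11/2

L_0(-1/2) = (3/2)/[(-1)] = -3/2
L_1(-1/2) = (5/2)/[(1)] = 5/2
Sum: (-13)·(-3/2) + (-10)·(5/2) = -11/2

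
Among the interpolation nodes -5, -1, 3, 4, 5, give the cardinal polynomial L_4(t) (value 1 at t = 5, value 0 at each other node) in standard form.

L_4(t) = (1/120)t^4 - (1/120)t^3 - (5/24)t^2 + (37/120)t + 1/2

L_4(t) = (t + 5)(t + 1)(t - 3)(t - 4) / [(10)·(6)·(2)·(1)]
       = (t^4 - t^3 - 25t^2 + 37t + 60) / (120)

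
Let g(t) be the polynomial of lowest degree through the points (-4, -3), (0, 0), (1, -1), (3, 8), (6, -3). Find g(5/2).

Using Newton's divided-difference form:
g[-4,0] = (0 - (-3)) / (0 - (-4)) = 3/4
g[0,1] = (-1 - 0) / (1 - 0) = -1
g[1,3] = (8 - (-1)) / (3 - 1) = 9/2
g[3,6] = (-3 - 8) / (6 - 3) = -11/3
g[-4,0,1] = (-1 - 3/4) / (1 - (-4)) = -7/20
g[0,1,3] = (9/2 - (-1)) / (3 - 0) = 11/6
g[1,3,6] = (-11/3 - 9/2) / (6 - 1) = -49/30
g[-4,0,1,3] = (11/6 - (-7/20)) / (3 - (-4)) = 131/420
g[0,1,3,6] = (-49/30 - 11/6) / (6 - 0) = -26/45
g[-4,0,1,3,6] = (-26/45 - 131/420) / (6 - (-4)) = -1121/12600
g(5/2) = -3 + (3/4)·(13/2) + (-7/20)·(13/2)·(5/2) + (131/420)·(13/2)·(5/2)·(3/2) + (-1121/12600)·(13/2)·(5/2)·(3/2)·(-1/2) = 9359/1920

9359/1920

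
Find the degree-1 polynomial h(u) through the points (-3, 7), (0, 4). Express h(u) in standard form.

h(u) = -u + 4

Build the Lagrange basis polynomials:
L_0(u) = u / [-3] = -(1/3)u
L_1(u) = (u + 3) / [3] = (1/3)u + 1
h(u) = 7·L_0 + 4·L_1
  7·L_0(u) = -(7/3)u
  4·L_1(u) = (4/3)u + 4
Adding term by term: -u + 4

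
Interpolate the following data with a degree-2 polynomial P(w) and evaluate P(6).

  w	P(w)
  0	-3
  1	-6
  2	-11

Using Newton's divided-difference form:
P[0,1] = (-6 - (-3)) / (1 - 0) = -3
P[1,2] = (-11 - (-6)) / (2 - 1) = -5
P[0,1,2] = (-5 - (-3)) / (2 - 0) = -1
P(6) = -3 + (-3)·(6) + (-1)·(6)·(5) = -51

-51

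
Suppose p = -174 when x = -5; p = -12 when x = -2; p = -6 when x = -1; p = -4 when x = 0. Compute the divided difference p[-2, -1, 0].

p[-2,-1] = (-6 - (-12)) / (-1 - (-2)) = 6
p[-1,0] = (-4 - (-6)) / (0 - (-1)) = 2
p[-2,-1,0] = (2 - 6) / (0 - (-2)) = -2

-2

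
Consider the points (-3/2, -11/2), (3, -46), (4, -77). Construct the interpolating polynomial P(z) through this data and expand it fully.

Build the Lagrange basis polynomials:
L_0(z) = (z - 3)(z - 4) / [99/4] = (4/99)z^2 - (28/99)z + 16/33
L_1(z) = (z + 3/2)(z - 4) / [-9/2] = -(2/9)z^2 + (5/9)z + 4/3
L_2(z) = (z + 3/2)(z - 3) / [11/2] = (2/11)z^2 - (3/11)z - 9/11
P(z) = (-11/2)·L_0 + (-46)·L_1 + (-77)·L_2
  (-11/2)·L_0(z) = -(2/9)z^2 + (14/9)z - 8/3
  (-46)·L_1(z) = (92/9)z^2 - (230/9)z - 184/3
  (-77)·L_2(z) = -14z^2 + 21z + 63
Adding term by term: -4z^2 - 3z - 1

P(z) = -4z^2 - 3z - 1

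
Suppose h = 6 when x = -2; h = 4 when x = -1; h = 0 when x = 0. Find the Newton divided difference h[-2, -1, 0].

h[-2,-1] = (4 - 6) / (-1 - (-2)) = -2
h[-1,0] = (0 - 4) / (0 - (-1)) = -4
h[-2,-1,0] = (-4 - (-2)) / (0 - (-2)) = -1

-1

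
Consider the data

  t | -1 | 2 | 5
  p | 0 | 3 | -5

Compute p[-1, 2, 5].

p[-1,2] = (3 - 0) / (2 - (-1)) = 1
p[2,5] = (-5 - 3) / (5 - 2) = -8/3
p[-1,2,5] = (-8/3 - 1) / (5 - (-1)) = -11/18

-11/18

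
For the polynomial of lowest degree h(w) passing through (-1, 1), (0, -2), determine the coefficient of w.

-3

The leading coefficient equals the top divided difference h[-1,0].
h[-1,0] = (-2 - 1) / (0 - (-1)) = -3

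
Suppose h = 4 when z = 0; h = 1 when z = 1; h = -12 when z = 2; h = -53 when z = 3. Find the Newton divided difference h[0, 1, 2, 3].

-3

h[0,1] = (1 - 4) / (1 - 0) = -3
h[1,2] = (-12 - 1) / (2 - 1) = -13
h[2,3] = (-53 - (-12)) / (3 - 2) = -41
h[0,1,2] = (-13 - (-3)) / (2 - 0) = -5
h[1,2,3] = (-41 - (-13)) / (3 - 1) = -14
h[0,1,2,3] = (-14 - (-5)) / (3 - 0) = -3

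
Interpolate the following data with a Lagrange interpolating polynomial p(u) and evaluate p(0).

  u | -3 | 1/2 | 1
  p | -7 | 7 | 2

Evaluate each Lagrange basis at u = 0:
L_0(0) = (-1/2)·(-1)/[(-7/2)·(-4)] = 1/28
L_1(0) = (3)·(-1)/[(7/2)·(-1/2)] = 12/7
L_2(0) = (3)·(-1/2)/[(4)·(1/2)] = -3/4
Sum: (-7)·(1/28) + 7·(12/7) + 2·(-3/4) = 41/4

41/4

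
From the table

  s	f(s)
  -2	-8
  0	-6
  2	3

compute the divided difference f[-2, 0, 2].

f[-2,0] = (-6 - (-8)) / (0 - (-2)) = 1
f[0,2] = (3 - (-6)) / (2 - 0) = 9/2
f[-2,0,2] = (9/2 - 1) / (2 - (-2)) = 7/8

7/8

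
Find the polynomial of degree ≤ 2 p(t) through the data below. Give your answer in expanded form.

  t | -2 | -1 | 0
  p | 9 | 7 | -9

p(t) = -7t^2 - 23t - 9

L_0(t) = (t + 1)t / [2] = (1/2)t^2 + (1/2)t
L_1(t) = (t + 2)t / [-1] = -t^2 - 2t
L_2(t) = (t + 2)(t + 1) / [2] = (1/2)t^2 + (3/2)t + 1
p(t) = 9·L_0 + 7·L_1 + (-9)·L_2
  9·L_0(t) = (9/2)t^2 + (9/2)t
  7·L_1(t) = -7t^2 - 14t
  (-9)·L_2(t) = -(9/2)t^2 - (27/2)t - 9
Adding term by term: -7t^2 - 23t - 9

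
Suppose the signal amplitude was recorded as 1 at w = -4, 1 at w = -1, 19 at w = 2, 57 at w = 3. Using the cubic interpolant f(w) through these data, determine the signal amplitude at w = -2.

Using Newton's divided-difference form:
f[-4,-1] = (1 - 1) / (-1 - (-4)) = 0
f[-1,2] = (19 - 1) / (2 - (-1)) = 6
f[2,3] = (57 - 19) / (3 - 2) = 38
f[-4,-1,2] = (6 - 0) / (2 - (-4)) = 1
f[-1,2,3] = (38 - 6) / (3 - (-1)) = 8
f[-4,-1,2,3] = (8 - 1) / (3 - (-4)) = 1
f(-2) = 1 + 0·(2) + 1·(2)·(-1) + 1·(2)·(-1)·(-4) = 7

7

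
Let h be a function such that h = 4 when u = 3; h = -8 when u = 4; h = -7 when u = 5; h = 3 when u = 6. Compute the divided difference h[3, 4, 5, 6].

h[3,4] = (-8 - 4) / (4 - 3) = -12
h[4,5] = (-7 - (-8)) / (5 - 4) = 1
h[5,6] = (3 - (-7)) / (6 - 5) = 10
h[3,4,5] = (1 - (-12)) / (5 - 3) = 13/2
h[4,5,6] = (10 - 1) / (6 - 4) = 9/2
h[3,4,5,6] = (9/2 - 13/2) / (6 - 3) = -2/3

-2/3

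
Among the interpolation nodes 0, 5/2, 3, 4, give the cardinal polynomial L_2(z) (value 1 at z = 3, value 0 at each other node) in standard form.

L_2(z) = z(z - 5/2)(z - 4) / [(3)·(1/2)·(-1)]
       = (z^3 - (13/2)z^2 + 10z) / (-3/2)

L_2(z) = -(2/3)z^3 + (13/3)z^2 - (20/3)z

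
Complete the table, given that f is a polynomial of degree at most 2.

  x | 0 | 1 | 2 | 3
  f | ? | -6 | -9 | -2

7

The 3 known values determine f uniquely (degree ≤ 2).
L_0(0) = (-2)·(-3)/[(-1)·(-2)] = 3
L_1(0) = (-1)·(-3)/[(1)·(-1)] = -3
L_2(0) = (-1)·(-2)/[(2)·(1)] = 1
Sum: (-6)·(3) + (-9)·(-3) + (-2)·(1) = 7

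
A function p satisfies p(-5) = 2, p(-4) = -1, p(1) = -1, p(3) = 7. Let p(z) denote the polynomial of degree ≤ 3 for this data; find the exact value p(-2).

-233/56

Evaluate each Lagrange basis at z = -2:
L_0(-2) = (2)·(-3)·(-5)/[(-1)·(-6)·(-8)] = -5/8
L_1(-2) = (3)·(-3)·(-5)/[(1)·(-5)·(-7)] = 9/7
L_2(-2) = (3)·(2)·(-5)/[(6)·(5)·(-2)] = 1/2
L_3(-2) = (3)·(2)·(-3)/[(8)·(7)·(2)] = -9/56
Sum: 2·(-5/8) + (-1)·(9/7) + (-1)·(1/2) + 7·(-9/56) = -233/56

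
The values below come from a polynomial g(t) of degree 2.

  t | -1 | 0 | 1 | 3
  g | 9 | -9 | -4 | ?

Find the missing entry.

The 3 known values determine g uniquely (degree ≤ 2).
Evaluate each Lagrange basis at t = 3:
L_0(3) = (3)·(2)/[(-1)·(-2)] = 3
L_1(3) = (4)·(2)/[(1)·(-1)] = -8
L_2(3) = (4)·(3)/[(2)·(1)] = 6
Sum: 9·(3) + (-9)·(-8) + (-4)·(6) = 75

75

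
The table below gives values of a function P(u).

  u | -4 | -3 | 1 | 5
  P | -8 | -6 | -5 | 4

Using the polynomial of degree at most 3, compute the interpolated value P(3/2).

Evaluate each Lagrange basis at u = 3/2:
L_0(3/2) = (9/2)·(1/2)·(-7/2)/[(-1)·(-5)·(-9)] = 7/40
L_1(3/2) = (11/2)·(1/2)·(-7/2)/[(1)·(-4)·(-8)] = -77/256
L_2(3/2) = (11/2)·(9/2)·(-7/2)/[(5)·(4)·(-4)] = 693/640
L_3(3/2) = (11/2)·(9/2)·(1/2)/[(9)·(8)·(4)] = 11/256
Sum: (-8)·(7/40) + (-6)·(-77/256) + (-5)·(693/640) + 4·(11/256) = -387/80

-387/80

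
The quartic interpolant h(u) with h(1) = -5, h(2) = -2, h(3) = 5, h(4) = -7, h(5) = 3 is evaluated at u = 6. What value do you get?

Evaluate each Lagrange basis at u = 6:
L_0(6) = (4)·(3)·(2)·(1)/[(-1)·(-2)·(-3)·(-4)] = 1
L_1(6) = (5)·(3)·(2)·(1)/[(1)·(-1)·(-2)·(-3)] = -5
L_2(6) = (5)·(4)·(2)·(1)/[(2)·(1)·(-1)·(-2)] = 10
L_3(6) = (5)·(4)·(3)·(1)/[(3)·(2)·(1)·(-1)] = -10
L_4(6) = (5)·(4)·(3)·(2)/[(4)·(3)·(2)·(1)] = 5
Sum: (-5)·(1) + (-2)·(-5) + 5·(10) + (-7)·(-10) + 3·(5) = 140

140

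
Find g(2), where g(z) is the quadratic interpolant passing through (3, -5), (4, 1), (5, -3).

Using Newton's divided-difference form:
g[3,4] = (1 - (-5)) / (4 - 3) = 6
g[4,5] = (-3 - 1) / (5 - 4) = -4
g[3,4,5] = (-4 - 6) / (5 - 3) = -5
g(2) = -5 + 6·(-1) + (-5)·(-1)·(-2) = -21

-21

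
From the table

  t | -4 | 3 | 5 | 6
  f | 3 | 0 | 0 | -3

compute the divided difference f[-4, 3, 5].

f[-4,3] = (0 - 3) / (3 - (-4)) = -3/7
f[3,5] = (0 - 0) / (5 - 3) = 0
f[-4,3,5] = (0 - (-3/7)) / (5 - (-4)) = 1/21

1/21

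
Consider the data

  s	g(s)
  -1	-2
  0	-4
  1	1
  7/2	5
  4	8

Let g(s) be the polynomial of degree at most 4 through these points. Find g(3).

452/105

Using Newton's divided-difference form:
g[-1,0] = (-4 - (-2)) / (0 - (-1)) = -2
g[0,1] = (1 - (-4)) / (1 - 0) = 5
g[1,7/2] = (5 - 1) / (7/2 - 1) = 8/5
g[7/2,4] = (8 - 5) / (4 - 7/2) = 6
g[-1,0,1] = (5 - (-2)) / (1 - (-1)) = 7/2
g[0,1,7/2] = (8/5 - 5) / (7/2 - 0) = -34/35
g[1,7/2,4] = (6 - 8/5) / (4 - 1) = 22/15
g[-1,0,1,7/2] = (-34/35 - 7/2) / (7/2 - (-1)) = -313/315
g[0,1,7/2,4] = (22/15 - (-34/35)) / (4 - 0) = 64/105
g[-1,0,1,7/2,4] = (64/105 - (-313/315)) / (4 - (-1)) = 101/315
g(3) = -2 + (-2)·(4) + (7/2)·(4)·(3) + (-313/315)·(4)·(3)·(2) + (101/315)·(4)·(3)·(2)·(-1/2) = 452/105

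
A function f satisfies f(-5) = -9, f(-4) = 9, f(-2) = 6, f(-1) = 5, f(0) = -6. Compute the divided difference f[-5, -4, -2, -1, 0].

f[-5,-4] = (9 - (-9)) / (-4 - (-5)) = 18
f[-4,-2] = (6 - 9) / (-2 - (-4)) = -3/2
f[-2,-1] = (5 - 6) / (-1 - (-2)) = -1
f[-1,0] = (-6 - 5) / (0 - (-1)) = -11
f[-5,-4,-2] = (-3/2 - 18) / (-2 - (-5)) = -13/2
f[-4,-2,-1] = (-1 - (-3/2)) / (-1 - (-4)) = 1/6
f[-2,-1,0] = (-11 - (-1)) / (0 - (-2)) = -5
f[-5,-4,-2,-1] = (1/6 - (-13/2)) / (-1 - (-5)) = 5/3
f[-4,-2,-1,0] = (-5 - 1/6) / (0 - (-4)) = -31/24
f[-5,-4,-2,-1,0] = (-31/24 - 5/3) / (0 - (-5)) = -71/120

-71/120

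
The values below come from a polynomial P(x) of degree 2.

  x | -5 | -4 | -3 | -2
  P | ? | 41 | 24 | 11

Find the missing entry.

62

The 3 known values determine P uniquely (degree ≤ 2).
Evaluate each Lagrange basis at x = -5:
L_0(-5) = (-2)·(-3)/[(-1)·(-2)] = 3
L_1(-5) = (-1)·(-3)/[(1)·(-1)] = -3
L_2(-5) = (-1)·(-2)/[(2)·(1)] = 1
Sum: 41·(3) + 24·(-3) + 11·(1) = 62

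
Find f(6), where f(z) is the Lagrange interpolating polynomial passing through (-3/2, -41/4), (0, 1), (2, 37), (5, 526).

901

Evaluate each Lagrange basis at z = 6:
L_0(6) = (6)·(4)·(1)/[(-3/2)·(-7/2)·(-13/2)] = -64/91
L_1(6) = (15/2)·(4)·(1)/[(3/2)·(-2)·(-5)] = 2
L_2(6) = (15/2)·(6)·(1)/[(7/2)·(2)·(-3)] = -15/7
L_3(6) = (15/2)·(6)·(4)/[(13/2)·(5)·(3)] = 24/13
Sum: (-41/4)·(-64/91) + 1·(2) + 37·(-15/7) + 526·(24/13) = 901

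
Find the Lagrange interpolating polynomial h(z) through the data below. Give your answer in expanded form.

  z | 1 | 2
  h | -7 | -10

h(z) = -3z - 4

L_0(z) = (z - 2) / [-1] = -z + 2
L_1(z) = (z - 1) / [1] = z - 1
h(z) = (-7)·L_0 + (-10)·L_1
  (-7)·L_0(z) = 7z - 14
  (-10)·L_1(z) = -10z + 10
Adding term by term: -3z - 4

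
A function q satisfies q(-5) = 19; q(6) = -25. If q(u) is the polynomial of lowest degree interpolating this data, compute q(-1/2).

L_0(-1/2) = (-13/2)/[(-11)] = 13/22
L_1(-1/2) = (9/2)/[(11)] = 9/22
Sum: 19·(13/22) + (-25)·(9/22) = 1

1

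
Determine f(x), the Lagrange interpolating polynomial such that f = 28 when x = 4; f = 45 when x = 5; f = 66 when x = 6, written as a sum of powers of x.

f(x) = 2x^2 - x

Build the Lagrange basis polynomials:
L_0(x) = (x - 5)(x - 6) / [2] = (1/2)x^2 - (11/2)x + 15
L_1(x) = (x - 4)(x - 6) / [-1] = -x^2 + 10x - 24
L_2(x) = (x - 4)(x - 5) / [2] = (1/2)x^2 - (9/2)x + 10
f(x) = 28·L_0 + 45·L_1 + 66·L_2
  28·L_0(x) = 14x^2 - 154x + 420
  45·L_1(x) = -45x^2 + 450x - 1080
  66·L_2(x) = 33x^2 - 297x + 660
Adding term by term: 2x^2 - x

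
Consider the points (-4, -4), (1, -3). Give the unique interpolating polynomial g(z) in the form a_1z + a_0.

g(z) = (1/5)z - 16/5

L_0(z) = (z - 1) / [-5] = -(1/5)z + 1/5
L_1(z) = (z + 4) / [5] = (1/5)z + 4/5
g(z) = (-4)·L_0 + (-3)·L_1
  (-4)·L_0(z) = (4/5)z - 4/5
  (-3)·L_1(z) = -(3/5)z - 12/5
Adding term by term: (1/5)z - 16/5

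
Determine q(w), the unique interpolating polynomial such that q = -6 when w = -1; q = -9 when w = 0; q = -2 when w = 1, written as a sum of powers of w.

Newton's divided differences:
q[-1,0] = (-9 - (-6)) / (0 - (-1)) = -3
q[0,1] = (-2 - (-9)) / (1 - 0) = 7
q[-1,0,1] = (7 - (-3)) / (1 - (-1)) = 5
q(w) = -6 + (-3)·(w + 1) + 5·(w + 1)w
Expanding: q(w) = 5w^2 + 2w - 9

q(w) = 5w^2 + 2w - 9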